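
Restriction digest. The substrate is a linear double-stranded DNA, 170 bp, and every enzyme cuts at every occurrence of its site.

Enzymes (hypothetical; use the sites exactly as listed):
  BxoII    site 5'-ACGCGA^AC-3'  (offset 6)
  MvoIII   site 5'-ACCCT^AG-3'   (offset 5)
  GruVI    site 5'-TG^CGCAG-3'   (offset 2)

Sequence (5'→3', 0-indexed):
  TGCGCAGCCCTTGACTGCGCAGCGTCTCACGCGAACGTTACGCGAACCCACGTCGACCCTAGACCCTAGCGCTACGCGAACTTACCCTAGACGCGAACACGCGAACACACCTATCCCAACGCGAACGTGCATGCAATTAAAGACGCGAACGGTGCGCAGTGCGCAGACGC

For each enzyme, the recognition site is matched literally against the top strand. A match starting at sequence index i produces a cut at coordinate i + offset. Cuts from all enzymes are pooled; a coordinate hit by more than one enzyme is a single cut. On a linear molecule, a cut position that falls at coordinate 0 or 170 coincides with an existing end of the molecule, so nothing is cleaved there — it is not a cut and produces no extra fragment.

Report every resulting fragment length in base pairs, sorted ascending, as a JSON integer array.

[2,6,7,7,8,8,9,9,11,12,15,15,17,20,24]

Site scan:
  BxoII ACGCGAAC/6: at [28, 39, 73, 90, 98, 118, 142] ⇒ [34, 45, 79, 96, 104, 124, 148]
  MvoIII ACCCTAG/5: at [55, 62, 83] ⇒ [60, 67, 88]
  GruVI TGCGCAG/2: at [0, 15, 152, 159] ⇒ [2, 17, 154, 161]

All cut coordinates (distinct, sorted): [2, 17, 34, 45, 60, 67, 79, 88, 96, 104, 124, 148, 154, 161]

Fragment lengths:
  [0,2): 2 bp
  [2,17): 15 bp
  [17,34): 17 bp
  [34,45): 11 bp
  [45,60): 15 bp
  [60,67): 7 bp
  [67,79): 12 bp
  [79,88): 9 bp
  [88,96): 8 bp
  [96,104): 8 bp
  [104,124): 20 bp
  [124,148): 24 bp
  [148,154): 6 bp
  [154,161): 7 bp
  [161,170): 9 bp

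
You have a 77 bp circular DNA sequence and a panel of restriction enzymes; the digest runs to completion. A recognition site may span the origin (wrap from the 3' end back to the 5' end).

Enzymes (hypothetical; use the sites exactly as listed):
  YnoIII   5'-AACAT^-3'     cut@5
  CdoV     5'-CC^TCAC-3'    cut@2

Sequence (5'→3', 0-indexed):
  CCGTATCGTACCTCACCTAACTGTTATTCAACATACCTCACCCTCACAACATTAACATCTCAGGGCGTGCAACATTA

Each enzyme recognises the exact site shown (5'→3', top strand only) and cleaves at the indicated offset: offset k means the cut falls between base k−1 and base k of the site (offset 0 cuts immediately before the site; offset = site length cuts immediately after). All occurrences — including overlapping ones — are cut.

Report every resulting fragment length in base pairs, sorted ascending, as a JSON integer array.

[3,6,6,9,14,17,22]

Scan for sites:
  YnoIII (AACAT, off=5): starts [29, 47, 53, 70] → cuts [34, 52, 58, 75]
  CdoV (CCTCAC, off=2): starts [10, 35, 41] → cuts [12, 37, 43]

All cut coordinates (distinct, sorted): [12, 34, 37, 43, 52, 58, 75]

Fragments:
  12→34: 22 bp
  34→37: 3 bp
  37→43: 6 bp
  43→52: 9 bp
  52→58: 6 bp
  58→75: 17 bp
  75→12 (wrap): 77-75+12 = 14 bp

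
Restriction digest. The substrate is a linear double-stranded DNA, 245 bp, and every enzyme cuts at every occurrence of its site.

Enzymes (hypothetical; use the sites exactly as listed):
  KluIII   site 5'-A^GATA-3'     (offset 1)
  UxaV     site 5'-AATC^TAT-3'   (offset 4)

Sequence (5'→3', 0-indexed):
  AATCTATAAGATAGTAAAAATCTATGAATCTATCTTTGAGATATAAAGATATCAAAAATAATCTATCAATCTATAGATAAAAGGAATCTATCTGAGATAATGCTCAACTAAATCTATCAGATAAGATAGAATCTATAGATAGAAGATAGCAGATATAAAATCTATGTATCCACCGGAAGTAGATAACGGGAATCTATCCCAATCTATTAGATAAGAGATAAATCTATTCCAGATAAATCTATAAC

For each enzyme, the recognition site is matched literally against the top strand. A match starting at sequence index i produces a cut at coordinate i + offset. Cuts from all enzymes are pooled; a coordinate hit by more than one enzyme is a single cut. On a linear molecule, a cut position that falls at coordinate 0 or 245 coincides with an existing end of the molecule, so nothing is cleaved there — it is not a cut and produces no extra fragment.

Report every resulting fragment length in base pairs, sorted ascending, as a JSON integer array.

[4,4,4,5,5,5,5,6,7,7,7,7,7,8,8,8,8,8,9,9,10,11,13,13,13,16,19,19]

Per-enzyme occurrences:
  KluIII AGATA/1: at [8, 38, 46, 74, 94, 118, 123, 136, 143, 150, 180, 208, 215, 230] ⇒ [9, 39, 47, 75, 95, 119, 124, 137, 144, 151, 181, 209, 216, 231]
  UxaV AATCTAT/4: at [0, 18, 26, 59, 67, 84, 110, 129, 158, 190, 200, 220, 235] ⇒ [4, 22, 30, 63, 71, 88, 114, 133, 162, 194, 204, 224, 239]

All cut coordinates (distinct, sorted): [4, 9, 22, 30, 39, 47, 63, 71, 75, 88, 95, 114, 119, 124, 133, 137, 144, 151, 162, 181, 194, 204, 209, 216, 224, 231, 239]

Fragments:
  [0,4): 4 bp
  [4,9): 5 bp
  [9,22): 13 bp
  [22,30): 8 bp
  [30,39): 9 bp
  [39,47): 8 bp
  [47,63): 16 bp
  [63,71): 8 bp
  [71,75): 4 bp
  [75,88): 13 bp
  [88,95): 7 bp
  [95,114): 19 bp
  [114,119): 5 bp
  [119,124): 5 bp
  [124,133): 9 bp
  [133,137): 4 bp
  [137,144): 7 bp
  [144,151): 7 bp
  [151,162): 11 bp
  [162,181): 19 bp
  [181,194): 13 bp
  [194,204): 10 bp
  [204,209): 5 bp
  [209,216): 7 bp
  [216,224): 8 bp
  [224,231): 7 bp
  [231,239): 8 bp
  [239,245): 6 bp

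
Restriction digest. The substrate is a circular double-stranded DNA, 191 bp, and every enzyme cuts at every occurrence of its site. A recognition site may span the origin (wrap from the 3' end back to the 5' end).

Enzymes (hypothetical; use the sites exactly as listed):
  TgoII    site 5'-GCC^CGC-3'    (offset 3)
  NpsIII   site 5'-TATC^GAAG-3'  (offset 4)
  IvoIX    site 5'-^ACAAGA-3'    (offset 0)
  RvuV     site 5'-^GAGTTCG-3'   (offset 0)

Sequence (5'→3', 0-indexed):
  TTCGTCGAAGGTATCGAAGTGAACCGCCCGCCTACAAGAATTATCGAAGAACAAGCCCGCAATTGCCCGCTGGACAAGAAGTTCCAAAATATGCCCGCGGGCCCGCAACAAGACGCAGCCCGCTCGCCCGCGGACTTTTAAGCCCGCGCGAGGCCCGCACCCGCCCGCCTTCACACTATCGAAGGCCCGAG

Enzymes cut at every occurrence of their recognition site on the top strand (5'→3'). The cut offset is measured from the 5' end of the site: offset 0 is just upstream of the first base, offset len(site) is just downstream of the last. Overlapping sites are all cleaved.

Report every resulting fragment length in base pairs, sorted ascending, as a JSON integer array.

[4,5,6,8,8,8,10,10,11,12,12,13,13,15,16,18,22]

Per-enzyme occurrences:
  TgoII (GCCCGC, off=3): starts [25, 54, 64, 92, 100, 117, 125, 141, 152, 162] → cuts [28, 57, 67, 95, 103, 120, 128, 144, 155, 165]
  NpsIII (TATCGAAG, off=4): starts [11, 41, 176] → cuts [15, 45, 180]
  IvoIX (ACAAGA, off=0): starts [33, 73, 107] → cuts [33, 73, 107]
  RvuV (GAGTTCG, off=0): starts [188] → cuts [188]

All cut coordinates (distinct, sorted): [15, 28, 33, 45, 57, 67, 73, 95, 103, 107, 120, 128, 144, 155, 165, 180, 188]

Fragments:
  15→28: 13 bp
  28→33: 5 bp
  33→45: 12 bp
  45→57: 12 bp
  57→67: 10 bp
  67→73: 6 bp
  73→95: 22 bp
  95→103: 8 bp
  103→107: 4 bp
  107→120: 13 bp
  120→128: 8 bp
  128→144: 16 bp
  144→155: 11 bp
  155→165: 10 bp
  165→180: 15 bp
  180→188: 8 bp
  188→15 (wrap): 191-188+15 = 18 bp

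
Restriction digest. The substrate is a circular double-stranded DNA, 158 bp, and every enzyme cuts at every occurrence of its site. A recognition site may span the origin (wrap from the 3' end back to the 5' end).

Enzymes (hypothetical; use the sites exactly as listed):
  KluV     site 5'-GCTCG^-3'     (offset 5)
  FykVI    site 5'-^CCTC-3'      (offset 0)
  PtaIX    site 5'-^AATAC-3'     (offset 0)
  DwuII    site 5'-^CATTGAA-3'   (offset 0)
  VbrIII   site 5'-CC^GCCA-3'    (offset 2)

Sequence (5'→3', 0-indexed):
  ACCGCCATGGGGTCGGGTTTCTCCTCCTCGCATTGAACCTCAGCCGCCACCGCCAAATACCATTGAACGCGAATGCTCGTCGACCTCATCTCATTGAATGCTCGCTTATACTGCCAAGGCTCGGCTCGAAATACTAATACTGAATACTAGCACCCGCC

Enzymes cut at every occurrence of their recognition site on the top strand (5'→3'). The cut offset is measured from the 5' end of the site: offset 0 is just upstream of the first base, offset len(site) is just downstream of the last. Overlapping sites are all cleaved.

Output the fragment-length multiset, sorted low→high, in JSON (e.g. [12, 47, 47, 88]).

[1,3,4,4,5,5,5,6,6,6,7,7,8,8,13,13,19,19,19]

Per-enzyme occurrences:
  KluV GCTCG/5: at [74, 99, 118, 123] ⇒ [79, 104, 123, 128]
  FykVI CCTC/0: at [22, 25, 37, 83] ⇒ [22, 25, 37, 83]
  PtaIX AATAC/0: at [55, 129, 135, 142] ⇒ [55, 129, 135, 142]
  DwuII CATTGAA/0: at [30, 60, 91] ⇒ [30, 60, 91]
  VbrIII CCGCCA/2: at [1, 43, 49, 153] ⇒ [3, 45, 51, 155]

Pooled cuts: [3, 22, 25, 30, 37, 45, 51, 55, 60, 79, 83, 91, 104, 123, 128, 129, 135, 142, 155]

Fragments:
  3→22: 19 bp
  22→25: 3 bp
  25→30: 5 bp
  30→37: 7 bp
  37→45: 8 bp
  45→51: 6 bp
  51→55: 4 bp
  55→60: 5 bp
  60→79: 19 bp
  79→83: 4 bp
  83→91: 8 bp
  91→104: 13 bp
  104→123: 19 bp
  123→128: 5 bp
  128→129: 1 bp
  129→135: 6 bp
  135→142: 7 bp
  142→155: 13 bp
  155→3 (wrap): 158-155+3 = 6 bp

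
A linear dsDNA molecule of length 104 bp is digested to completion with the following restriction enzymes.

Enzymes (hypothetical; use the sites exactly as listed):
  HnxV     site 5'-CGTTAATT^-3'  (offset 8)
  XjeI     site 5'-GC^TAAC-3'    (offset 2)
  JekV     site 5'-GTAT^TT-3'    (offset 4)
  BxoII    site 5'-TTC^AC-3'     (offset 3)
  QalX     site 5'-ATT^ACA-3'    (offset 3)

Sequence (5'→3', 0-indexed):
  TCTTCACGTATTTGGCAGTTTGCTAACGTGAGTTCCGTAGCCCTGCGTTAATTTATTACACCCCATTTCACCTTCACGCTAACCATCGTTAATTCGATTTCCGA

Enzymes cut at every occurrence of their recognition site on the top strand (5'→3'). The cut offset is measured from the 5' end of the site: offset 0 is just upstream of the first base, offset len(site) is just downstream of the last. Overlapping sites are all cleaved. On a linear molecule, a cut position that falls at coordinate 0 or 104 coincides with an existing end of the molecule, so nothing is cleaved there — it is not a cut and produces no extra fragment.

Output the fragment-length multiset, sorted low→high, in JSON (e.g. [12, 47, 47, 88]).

Site scan:
  HnxV CGTTAATT/8: at [45, 86] ⇒ [53, 94]
  XjeI GCTAAC/2: at [21, 77] ⇒ [23, 79]
  JekV GTATTT/4: at [7] ⇒ [11]
  BxoII TTCAC/3: at [2, 66, 72] ⇒ [5, 69, 75]
  QalX ATTACA/3: at [54] ⇒ [57]

All cut coordinates (distinct, sorted): [5, 11, 23, 53, 57, 69, 75, 79, 94]

Fragment lengths:
  [0,5): 5 bp
  [5,11): 6 bp
  [11,23): 12 bp
  [23,53): 30 bp
  [53,57): 4 bp
  [57,69): 12 bp
  [69,75): 6 bp
  [75,79): 4 bp
  [79,94): 15 bp
  [94,104): 10 bp

[4,4,5,6,6,10,12,12,15,30]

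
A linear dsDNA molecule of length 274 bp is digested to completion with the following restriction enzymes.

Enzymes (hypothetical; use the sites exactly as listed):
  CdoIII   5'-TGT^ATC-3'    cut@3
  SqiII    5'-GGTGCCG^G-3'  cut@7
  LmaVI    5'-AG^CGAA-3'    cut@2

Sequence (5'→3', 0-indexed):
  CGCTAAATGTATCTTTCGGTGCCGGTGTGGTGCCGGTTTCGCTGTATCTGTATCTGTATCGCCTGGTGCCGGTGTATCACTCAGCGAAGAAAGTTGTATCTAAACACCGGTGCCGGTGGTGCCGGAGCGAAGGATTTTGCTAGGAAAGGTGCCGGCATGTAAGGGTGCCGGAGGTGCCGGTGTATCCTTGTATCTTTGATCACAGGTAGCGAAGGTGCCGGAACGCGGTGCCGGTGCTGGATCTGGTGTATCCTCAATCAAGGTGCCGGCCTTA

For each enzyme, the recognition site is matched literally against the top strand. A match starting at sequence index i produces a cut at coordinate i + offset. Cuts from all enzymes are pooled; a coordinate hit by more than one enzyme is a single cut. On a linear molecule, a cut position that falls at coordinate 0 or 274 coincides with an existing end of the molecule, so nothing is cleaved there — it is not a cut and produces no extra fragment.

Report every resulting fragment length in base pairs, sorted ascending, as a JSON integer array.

Scan for sites:
  CdoIII (TGTATC, off=3): starts [7, 42, 48, 54, 72, 94, 180, 188, 246] → cuts [10, 45, 51, 57, 75, 97, 183, 191, 249]
  SqiII (GGTGCCGG, off=7): starts [17, 28, 64, 108, 117, 147, 163, 172, 213, 226, 261] → cuts [24, 35, 71, 115, 124, 154, 170, 179, 220, 233, 268]
  LmaVI (AGCGAA, off=2): starts [82, 125, 207] → cuts [84, 127, 209]

All cut coordinates (distinct, sorted): [10, 24, 35, 45, 51, 57, 71, 75, 84, 97, 115, 124, 127, 154, 170, 179, 183, 191, 209, 220, 233, 249, 268]

Fragment lengths:
  [0,10): 10 bp
  [10,24): 14 bp
  [24,35): 11 bp
  [35,45): 10 bp
  [45,51): 6 bp
  [51,57): 6 bp
  [57,71): 14 bp
  [71,75): 4 bp
  [75,84): 9 bp
  [84,97): 13 bp
  [97,115): 18 bp
  [115,124): 9 bp
  [124,127): 3 bp
  [127,154): 27 bp
  [154,170): 16 bp
  [170,179): 9 bp
  [179,183): 4 bp
  [183,191): 8 bp
  [191,209): 18 bp
  [209,220): 11 bp
  [220,233): 13 bp
  [233,249): 16 bp
  [249,268): 19 bp
  [268,274): 6 bp

[3,4,4,6,6,6,8,9,9,9,10,10,11,11,13,13,14,14,16,16,18,18,19,27]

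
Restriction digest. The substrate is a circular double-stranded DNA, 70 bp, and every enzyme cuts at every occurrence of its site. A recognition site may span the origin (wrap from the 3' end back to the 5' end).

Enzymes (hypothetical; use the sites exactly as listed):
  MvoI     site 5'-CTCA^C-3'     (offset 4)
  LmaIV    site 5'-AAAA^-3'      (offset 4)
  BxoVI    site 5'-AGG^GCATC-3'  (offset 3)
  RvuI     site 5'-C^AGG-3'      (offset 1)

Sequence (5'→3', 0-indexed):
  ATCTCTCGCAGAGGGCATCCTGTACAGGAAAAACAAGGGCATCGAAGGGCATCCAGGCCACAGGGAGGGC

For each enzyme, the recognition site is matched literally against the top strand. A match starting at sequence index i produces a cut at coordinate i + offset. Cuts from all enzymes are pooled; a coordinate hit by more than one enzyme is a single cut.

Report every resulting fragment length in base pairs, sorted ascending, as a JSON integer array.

Scan for sites:
  MvoI (CTCAC, off=4): no sites
  LmaIV AAAA/4: at [28, 29] ⇒ [32, 33]
  BxoVI AGGGCATC/3: at [11, 35, 45, 65] ⇒ [14, 38, 48, 68]
  RvuI CAGG/1: at [24, 53, 60] ⇒ [25, 54, 61]

Pooled cuts: [14, 25, 32, 33, 38, 48, 54, 61, 68]

Fragments:
  14→25: 11 bp
  25→32: 7 bp
  32→33: 1 bp
  33→38: 5 bp
  38→48: 10 bp
  48→54: 6 bp
  54→61: 7 bp
  61→68: 7 bp
  68→14 (wrap): 70-68+14 = 16 bp

[1,5,6,7,7,7,10,11,16]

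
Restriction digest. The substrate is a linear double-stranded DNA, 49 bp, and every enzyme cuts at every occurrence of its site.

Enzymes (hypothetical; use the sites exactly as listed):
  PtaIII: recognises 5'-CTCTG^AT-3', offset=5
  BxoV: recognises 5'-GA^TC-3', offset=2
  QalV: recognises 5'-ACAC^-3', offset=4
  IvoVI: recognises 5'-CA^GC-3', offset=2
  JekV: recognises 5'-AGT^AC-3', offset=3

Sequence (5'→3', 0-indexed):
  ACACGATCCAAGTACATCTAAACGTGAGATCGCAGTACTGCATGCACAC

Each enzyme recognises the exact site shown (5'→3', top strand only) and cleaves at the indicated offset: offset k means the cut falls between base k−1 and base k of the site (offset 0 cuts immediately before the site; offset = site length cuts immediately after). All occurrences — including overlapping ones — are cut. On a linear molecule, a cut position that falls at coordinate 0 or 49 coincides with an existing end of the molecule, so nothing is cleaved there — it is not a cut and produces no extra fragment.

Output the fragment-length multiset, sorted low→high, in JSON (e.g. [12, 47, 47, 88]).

Per-enzyme occurrences:
  PtaIII (CTCTGAT, off=5): no sites
  BxoV GATC/2: at [4, 27] ⇒ [6, 29]
  QalV ACAC/4: at [0, 45] ⇒ [4] (position 49 is a terminus of the linear molecule — no cut)
  IvoVI (CAGC, off=2): no sites
  JekV AGTAC/3: at [10, 33] ⇒ [13, 36]

Pooled cuts: [4, 6, 13, 29, 36]

Fragment lengths:
  [0,4): 4 bp
  [4,6): 2 bp
  [6,13): 7 bp
  [13,29): 16 bp
  [29,36): 7 bp
  [36,49): 13 bp

[2,4,7,7,13,16]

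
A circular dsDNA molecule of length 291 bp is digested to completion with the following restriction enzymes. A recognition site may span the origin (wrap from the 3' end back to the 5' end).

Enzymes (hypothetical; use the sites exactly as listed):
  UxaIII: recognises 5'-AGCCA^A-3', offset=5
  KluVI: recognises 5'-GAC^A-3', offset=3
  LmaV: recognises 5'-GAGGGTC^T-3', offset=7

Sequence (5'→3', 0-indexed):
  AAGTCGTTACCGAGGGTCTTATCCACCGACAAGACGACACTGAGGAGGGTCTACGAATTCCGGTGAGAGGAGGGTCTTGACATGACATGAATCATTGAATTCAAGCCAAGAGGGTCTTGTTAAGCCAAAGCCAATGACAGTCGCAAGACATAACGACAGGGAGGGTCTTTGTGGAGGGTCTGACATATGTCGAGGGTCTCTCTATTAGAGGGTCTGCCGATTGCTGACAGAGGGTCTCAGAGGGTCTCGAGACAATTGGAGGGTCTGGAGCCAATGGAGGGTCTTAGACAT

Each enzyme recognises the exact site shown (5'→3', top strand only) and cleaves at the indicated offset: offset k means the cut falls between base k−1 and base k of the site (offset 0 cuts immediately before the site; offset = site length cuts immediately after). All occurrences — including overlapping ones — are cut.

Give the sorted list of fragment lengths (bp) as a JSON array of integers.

[4,5,5,5,6,6,7,8,8,8,8,8,10,10,10,11,11,12,12,13,13,14,14,16,20,22,25]

Scan for sites:
  UxaIII (AGCCAA, off=5): starts [103, 122, 128, 268] → cuts [108, 127, 133, 273]
  KluVI (GACA, off=3): starts [27, 35, 78, 83, 135, 146, 154, 181, 225, 250, 286] → cuts [30, 38, 81, 86, 138, 149, 157, 184, 228, 253, 289]
  LmaV (GAGGGTCT, off=7): starts [11, 44, 69, 109, 160, 173, 191, 207, 229, 239, 258, 276] → cuts [18, 51, 76, 116, 167, 180, 198, 214, 236, 246, 265, 283]

All cut coordinates (distinct, sorted): [18, 30, 38, 51, 76, 81, 86, 108, 116, 127, 133, 138, 149, 157, 167, 180, 184, 198, 214, 228, 236, 246, 253, 265, 273, 283, 289]

Fragments:
  18→30: 12 bp
  30→38: 8 bp
  38→51: 13 bp
  51→76: 25 bp
  76→81: 5 bp
  81→86: 5 bp
  86→108: 22 bp
  108→116: 8 bp
  116→127: 11 bp
  127→133: 6 bp
  133→138: 5 bp
  138→149: 11 bp
  149→157: 8 bp
  157→167: 10 bp
  167→180: 13 bp
  180→184: 4 bp
  184→198: 14 bp
  198→214: 16 bp
  214→228: 14 bp
  228→236: 8 bp
  236→246: 10 bp
  246→253: 7 bp
  253→265: 12 bp
  265→273: 8 bp
  273→283: 10 bp
  283→289: 6 bp
  289→18 (wrap): 291-289+18 = 20 bp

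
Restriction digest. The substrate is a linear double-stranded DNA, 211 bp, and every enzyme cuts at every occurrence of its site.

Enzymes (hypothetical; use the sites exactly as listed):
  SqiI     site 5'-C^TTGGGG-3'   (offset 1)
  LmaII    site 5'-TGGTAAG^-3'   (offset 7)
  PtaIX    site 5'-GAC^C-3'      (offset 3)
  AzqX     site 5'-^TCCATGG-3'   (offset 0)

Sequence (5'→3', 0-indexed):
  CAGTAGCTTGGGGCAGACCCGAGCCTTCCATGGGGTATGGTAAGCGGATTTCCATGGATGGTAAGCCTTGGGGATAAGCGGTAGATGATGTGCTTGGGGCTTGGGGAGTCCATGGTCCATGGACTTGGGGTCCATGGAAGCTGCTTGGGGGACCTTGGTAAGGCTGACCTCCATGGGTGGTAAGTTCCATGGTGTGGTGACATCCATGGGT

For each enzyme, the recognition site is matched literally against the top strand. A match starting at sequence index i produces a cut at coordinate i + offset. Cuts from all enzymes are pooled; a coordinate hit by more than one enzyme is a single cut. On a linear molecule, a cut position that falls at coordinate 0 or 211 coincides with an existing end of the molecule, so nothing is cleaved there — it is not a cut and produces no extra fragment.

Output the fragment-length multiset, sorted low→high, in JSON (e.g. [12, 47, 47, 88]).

[1,1,2,6,6,6,7,7,7,8,8,9,9,9,9,11,14,15,15,17,18,26]

Scan for sites:
  SqiI CTTGGGG/1: at [6, 66, 92, 99, 123, 143] ⇒ [7, 67, 93, 100, 124, 144]
  LmaII TGGTAAG/7: at [37, 58, 155, 177] ⇒ [44, 65, 162, 184]
  PtaIX GACC/3: at [15, 150, 165] ⇒ [18, 153, 168]
  AzqX TCCATGG/0: at [26, 50, 108, 115, 130, 169, 185, 202] ⇒ [26, 50, 108, 115, 130, 169, 185, 202]

Pooled cuts: [7, 18, 26, 44, 50, 65, 67, 93, 100, 108, 115, 124, 130, 144, 153, 162, 168, 169, 184, 185, 202]

Fragments:
  [0,7): 7 bp
  [7,18): 11 bp
  [18,26): 8 bp
  [26,44): 18 bp
  [44,50): 6 bp
  [50,65): 15 bp
  [65,67): 2 bp
  [67,93): 26 bp
  [93,100): 7 bp
  [100,108): 8 bp
  [108,115): 7 bp
  [115,124): 9 bp
  [124,130): 6 bp
  [130,144): 14 bp
  [144,153): 9 bp
  [153,162): 9 bp
  [162,168): 6 bp
  [168,169): 1 bp
  [169,184): 15 bp
  [184,185): 1 bp
  [185,202): 17 bp
  [202,211): 9 bp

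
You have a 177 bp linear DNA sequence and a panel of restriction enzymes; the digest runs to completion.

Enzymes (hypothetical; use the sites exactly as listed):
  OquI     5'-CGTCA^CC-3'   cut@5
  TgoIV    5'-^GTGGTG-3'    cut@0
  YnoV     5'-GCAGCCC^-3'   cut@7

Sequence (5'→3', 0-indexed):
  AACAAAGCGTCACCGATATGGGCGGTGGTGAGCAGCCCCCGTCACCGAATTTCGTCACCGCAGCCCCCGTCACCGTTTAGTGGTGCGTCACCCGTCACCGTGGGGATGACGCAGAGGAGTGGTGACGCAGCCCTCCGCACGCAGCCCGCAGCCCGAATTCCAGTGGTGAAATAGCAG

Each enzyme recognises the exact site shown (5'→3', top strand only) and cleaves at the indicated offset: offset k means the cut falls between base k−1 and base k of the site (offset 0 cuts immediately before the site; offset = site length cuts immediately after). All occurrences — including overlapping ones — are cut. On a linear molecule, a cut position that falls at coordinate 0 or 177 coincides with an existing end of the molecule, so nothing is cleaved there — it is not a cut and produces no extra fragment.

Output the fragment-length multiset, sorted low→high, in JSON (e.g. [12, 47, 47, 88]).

Site scan:
  OquI (CGTCACC, off=5): starts [7, 39, 52, 67, 85, 92] → cuts [12, 44, 57, 72, 90, 97]
  TgoIV (GTGGTG, off=0): starts [24, 79, 118, 162] → cuts [24, 79, 118, 162]
  YnoV (GCAGCCC, off=7): starts [31, 59, 126, 140, 147] → cuts [38, 66, 133, 147, 154]

All cut coordinates (distinct, sorted): [12, 24, 38, 44, 57, 66, 72, 79, 90, 97, 118, 133, 147, 154, 162]

Fragments:
  [0,12): 12 bp
  [12,24): 12 bp
  [24,38): 14 bp
  [38,44): 6 bp
  [44,57): 13 bp
  [57,66): 9 bp
  [66,72): 6 bp
  [72,79): 7 bp
  [79,90): 11 bp
  [90,97): 7 bp
  [97,118): 21 bp
  [118,133): 15 bp
  [133,147): 14 bp
  [147,154): 7 bp
  [154,162): 8 bp
  [162,177): 15 bp

[6,6,7,7,7,8,9,11,12,12,13,14,14,15,15,21]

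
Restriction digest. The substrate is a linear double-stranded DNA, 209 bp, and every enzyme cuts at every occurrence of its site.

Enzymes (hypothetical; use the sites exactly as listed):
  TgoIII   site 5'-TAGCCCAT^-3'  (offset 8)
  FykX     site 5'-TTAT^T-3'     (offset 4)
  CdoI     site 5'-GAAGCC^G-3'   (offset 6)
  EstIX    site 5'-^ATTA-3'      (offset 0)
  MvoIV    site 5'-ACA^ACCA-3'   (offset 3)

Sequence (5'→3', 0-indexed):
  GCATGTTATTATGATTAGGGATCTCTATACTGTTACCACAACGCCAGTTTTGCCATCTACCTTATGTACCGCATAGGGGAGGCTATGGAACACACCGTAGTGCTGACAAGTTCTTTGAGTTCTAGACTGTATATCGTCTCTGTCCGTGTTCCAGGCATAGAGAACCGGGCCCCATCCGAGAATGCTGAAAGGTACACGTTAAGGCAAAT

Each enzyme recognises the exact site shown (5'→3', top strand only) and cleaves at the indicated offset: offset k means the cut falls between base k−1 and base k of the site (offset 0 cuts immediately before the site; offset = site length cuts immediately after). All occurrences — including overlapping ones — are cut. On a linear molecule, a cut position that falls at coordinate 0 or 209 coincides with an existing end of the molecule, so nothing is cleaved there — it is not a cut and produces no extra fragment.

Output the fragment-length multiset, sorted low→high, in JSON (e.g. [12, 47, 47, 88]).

Scan for sites:
  TgoIII (TAGCCCAT, off=8): no sites
  FykX (TTATT, off=4): starts [5] → cuts [9]
  CdoI (GAAGCCG, off=6): no sites
  EstIX (ATTA, off=0): starts [7, 13] → cuts [7, 13]
  MvoIV (ACAACCA, off=3): no sites

Pooled cuts: [7, 9, 13]

Fragment lengths:
  [0,7): 7 bp
  [7,9): 2 bp
  [9,13): 4 bp
  [13,209): 196 bp

[2,4,7,196]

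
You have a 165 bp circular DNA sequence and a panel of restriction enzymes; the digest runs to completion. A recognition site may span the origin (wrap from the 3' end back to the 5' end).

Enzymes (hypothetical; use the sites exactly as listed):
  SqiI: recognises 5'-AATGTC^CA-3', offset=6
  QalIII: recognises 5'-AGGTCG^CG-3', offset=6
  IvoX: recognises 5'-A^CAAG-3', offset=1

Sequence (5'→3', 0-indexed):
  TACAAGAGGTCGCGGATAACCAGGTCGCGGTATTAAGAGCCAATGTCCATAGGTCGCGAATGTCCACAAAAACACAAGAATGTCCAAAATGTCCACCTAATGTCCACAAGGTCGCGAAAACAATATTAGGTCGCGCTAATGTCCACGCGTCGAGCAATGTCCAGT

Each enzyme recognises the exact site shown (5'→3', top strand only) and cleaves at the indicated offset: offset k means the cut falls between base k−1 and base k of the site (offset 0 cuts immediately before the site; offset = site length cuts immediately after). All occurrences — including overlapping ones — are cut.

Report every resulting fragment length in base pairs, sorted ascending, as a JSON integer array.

Scan for sites:
  SqiI (AATGTCCA, off=6): starts [41, 58, 78, 87, 98, 137, 155] → cuts [47, 64, 84, 93, 104, 143, 161]
  QalIII (AGGTCGCG, off=6): starts [6, 21, 50, 108, 127] → cuts [12, 27, 56, 114, 133]
  IvoX (ACAAG, off=1): starts [1, 73, 105] → cuts [2, 74, 106]

All cut coordinates (distinct, sorted): [2, 12, 27, 47, 56, 64, 74, 84, 93, 104, 106, 114, 133, 143, 161]

Fragments:
  2→12: 10 bp
  12→27: 15 bp
  27→47: 20 bp
  47→56: 9 bp
  56→64: 8 bp
  64→74: 10 bp
  74→84: 10 bp
  84→93: 9 bp
  93→104: 11 bp
  104→106: 2 bp
  106→114: 8 bp
  114→133: 19 bp
  133→143: 10 bp
  143→161: 18 bp
  161→2 (wrap): 165-161+2 = 6 bp

[2,6,8,8,9,9,10,10,10,10,11,15,18,19,20]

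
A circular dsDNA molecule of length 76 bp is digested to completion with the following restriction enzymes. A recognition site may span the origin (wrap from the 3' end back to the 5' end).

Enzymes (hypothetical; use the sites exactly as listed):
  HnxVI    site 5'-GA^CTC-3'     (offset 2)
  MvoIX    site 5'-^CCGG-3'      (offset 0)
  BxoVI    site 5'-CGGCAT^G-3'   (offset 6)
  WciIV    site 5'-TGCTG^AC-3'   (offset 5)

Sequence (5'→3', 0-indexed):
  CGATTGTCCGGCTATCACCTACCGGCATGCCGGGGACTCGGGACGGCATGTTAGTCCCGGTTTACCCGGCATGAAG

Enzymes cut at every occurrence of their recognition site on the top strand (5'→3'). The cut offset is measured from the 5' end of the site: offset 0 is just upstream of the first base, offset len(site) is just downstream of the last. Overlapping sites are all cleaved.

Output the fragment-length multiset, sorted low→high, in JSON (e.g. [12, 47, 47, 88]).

[1,7,7,7,7,9,11,13,14]

Scan for sites:
  HnxVI (GACTC, off=2): starts [34] → cuts [36]
  MvoIX (CCGG, off=0): starts [7, 21, 29, 56, 65] → cuts [7, 21, 29, 56, 65]
  BxoVI (CGGCATG, off=6): starts [22, 43, 66] → cuts [28, 49, 72]
  WciIV (TGCTGAC, off=5): no sites

Pooled cuts: [7, 21, 28, 29, 36, 49, 56, 65, 72]

Fragments:
  7→21: 14 bp
  21→28: 7 bp
  28→29: 1 bp
  29→36: 7 bp
  36→49: 13 bp
  49→56: 7 bp
  56→65: 9 bp
  65→72: 7 bp
  72→7 (wrap): 76-72+7 = 11 bp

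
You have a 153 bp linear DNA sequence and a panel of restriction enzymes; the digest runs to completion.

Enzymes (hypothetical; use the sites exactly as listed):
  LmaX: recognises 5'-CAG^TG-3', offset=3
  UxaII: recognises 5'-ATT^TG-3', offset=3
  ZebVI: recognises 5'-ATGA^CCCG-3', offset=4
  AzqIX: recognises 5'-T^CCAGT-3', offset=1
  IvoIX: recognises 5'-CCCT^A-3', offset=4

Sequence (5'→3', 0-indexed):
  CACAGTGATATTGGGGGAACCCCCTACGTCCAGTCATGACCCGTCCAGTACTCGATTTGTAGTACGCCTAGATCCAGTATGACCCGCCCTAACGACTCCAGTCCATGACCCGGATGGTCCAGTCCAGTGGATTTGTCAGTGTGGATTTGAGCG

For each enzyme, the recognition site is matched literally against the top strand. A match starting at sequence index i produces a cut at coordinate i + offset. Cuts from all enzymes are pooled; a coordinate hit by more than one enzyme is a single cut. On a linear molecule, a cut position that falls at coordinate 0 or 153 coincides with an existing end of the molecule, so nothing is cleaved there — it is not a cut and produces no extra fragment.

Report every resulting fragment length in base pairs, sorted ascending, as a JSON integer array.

Scan for sites:
  LmaX CAGTG/3: at [2, 124, 136] ⇒ [5, 127, 139]
  UxaII ATTTG/3: at [54, 130, 144] ⇒ [57, 133, 147]
  ZebVI ATGACCCG/4: at [35, 78, 104] ⇒ [39, 82, 108]
  AzqIX TCCAGT/1: at [28, 43, 72, 96, 117, 122] ⇒ [29, 44, 73, 97, 118, 123]
  IvoIX CCCTA/4: at [21, 86] ⇒ [25, 90]

All cut coordinates (distinct, sorted): [5, 25, 29, 39, 44, 57, 73, 82, 90, 97, 108, 118, 123, 127, 133, 139, 147]

Fragment lengths:
  [0,5): 5 bp
  [5,25): 20 bp
  [25,29): 4 bp
  [29,39): 10 bp
  [39,44): 5 bp
  [44,57): 13 bp
  [57,73): 16 bp
  [73,82): 9 bp
  [82,90): 8 bp
  [90,97): 7 bp
  [97,108): 11 bp
  [108,118): 10 bp
  [118,123): 5 bp
  [123,127): 4 bp
  [127,133): 6 bp
  [133,139): 6 bp
  [139,147): 8 bp
  [147,153): 6 bp

[4,4,5,5,5,6,6,6,7,8,8,9,10,10,11,13,16,20]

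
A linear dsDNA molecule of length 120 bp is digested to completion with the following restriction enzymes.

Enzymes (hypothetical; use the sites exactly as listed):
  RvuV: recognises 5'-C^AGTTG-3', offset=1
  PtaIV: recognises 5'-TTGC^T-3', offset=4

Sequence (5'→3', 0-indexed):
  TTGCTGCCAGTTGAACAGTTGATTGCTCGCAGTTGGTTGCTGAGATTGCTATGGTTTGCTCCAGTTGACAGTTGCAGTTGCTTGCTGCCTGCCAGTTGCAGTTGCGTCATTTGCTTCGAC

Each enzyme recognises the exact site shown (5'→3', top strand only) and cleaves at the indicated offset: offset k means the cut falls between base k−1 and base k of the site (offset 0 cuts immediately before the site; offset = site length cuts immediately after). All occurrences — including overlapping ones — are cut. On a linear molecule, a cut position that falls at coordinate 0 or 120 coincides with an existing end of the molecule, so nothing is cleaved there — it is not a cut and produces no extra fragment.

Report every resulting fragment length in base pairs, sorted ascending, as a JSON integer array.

[3,4,4,4,4,6,6,6,6,7,8,8,9,10,10,10,15]

Per-enzyme occurrences:
  RvuV (CAGTTG, off=1): starts [7, 15, 29, 61, 68, 74, 92, 98] → cuts [8, 16, 30, 62, 69, 75, 93, 99]
  PtaIV (TTGCT, off=4): starts [0, 22, 36, 45, 55, 77, 81, 110] → cuts [4, 26, 40, 49, 59, 81, 85, 114]

Pooled cuts: [4, 8, 16, 26, 30, 40, 49, 59, 62, 69, 75, 81, 85, 93, 99, 114]

Fragments:
  [0,4): 4 bp
  [4,8): 4 bp
  [8,16): 8 bp
  [16,26): 10 bp
  [26,30): 4 bp
  [30,40): 10 bp
  [40,49): 9 bp
  [49,59): 10 bp
  [59,62): 3 bp
  [62,69): 7 bp
  [69,75): 6 bp
  [75,81): 6 bp
  [81,85): 4 bp
  [85,93): 8 bp
  [93,99): 6 bp
  [99,114): 15 bp
  [114,120): 6 bp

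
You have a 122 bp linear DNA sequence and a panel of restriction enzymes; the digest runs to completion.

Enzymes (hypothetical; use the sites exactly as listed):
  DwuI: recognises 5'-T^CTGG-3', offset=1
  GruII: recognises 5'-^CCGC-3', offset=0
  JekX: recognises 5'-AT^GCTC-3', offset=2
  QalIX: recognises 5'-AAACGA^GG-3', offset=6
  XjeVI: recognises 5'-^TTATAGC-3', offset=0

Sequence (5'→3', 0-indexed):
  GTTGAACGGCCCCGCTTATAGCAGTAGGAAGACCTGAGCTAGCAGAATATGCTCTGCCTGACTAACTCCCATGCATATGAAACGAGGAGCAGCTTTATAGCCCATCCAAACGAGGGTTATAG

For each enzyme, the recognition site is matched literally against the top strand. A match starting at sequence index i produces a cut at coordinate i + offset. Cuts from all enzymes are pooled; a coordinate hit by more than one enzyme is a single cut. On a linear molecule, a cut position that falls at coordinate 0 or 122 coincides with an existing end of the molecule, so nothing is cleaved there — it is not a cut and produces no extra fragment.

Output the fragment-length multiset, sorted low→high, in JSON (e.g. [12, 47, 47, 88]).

[4,9,9,11,19,35,35]

Site scan:
  DwuI (TCTGG, off=1): no sites
  GruII CCGC/0: at [11] ⇒ [11]
  JekX ATGCTC/2: at [48] ⇒ [50]
  QalIX AAACGAGG/6: at [79, 107] ⇒ [85, 113]
  XjeVI TTATAGC/0: at [15, 94] ⇒ [15, 94]

Pooled cuts: [11, 15, 50, 85, 94, 113]

Fragment lengths:
  [0,11): 11 bp
  [11,15): 4 bp
  [15,50): 35 bp
  [50,85): 35 bp
  [85,94): 9 bp
  [94,113): 19 bp
  [113,122): 9 bp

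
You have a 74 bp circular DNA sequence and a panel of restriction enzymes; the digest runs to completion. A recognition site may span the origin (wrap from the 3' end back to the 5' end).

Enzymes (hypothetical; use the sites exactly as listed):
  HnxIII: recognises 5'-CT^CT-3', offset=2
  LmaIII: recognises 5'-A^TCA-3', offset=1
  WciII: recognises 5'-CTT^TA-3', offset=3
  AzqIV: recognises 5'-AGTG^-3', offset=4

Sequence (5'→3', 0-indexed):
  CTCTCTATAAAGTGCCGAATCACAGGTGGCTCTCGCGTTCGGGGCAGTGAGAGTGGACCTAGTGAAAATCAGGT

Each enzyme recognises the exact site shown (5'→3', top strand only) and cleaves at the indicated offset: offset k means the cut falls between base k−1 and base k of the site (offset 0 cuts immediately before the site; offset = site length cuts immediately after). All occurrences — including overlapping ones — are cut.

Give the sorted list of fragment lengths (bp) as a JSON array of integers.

Site scan:
  HnxIII (CTCT, off=2): starts [0, 2, 29] → cuts [2, 4, 31]
  LmaIII (ATCA, off=1): starts [18, 67] → cuts [19, 68]
  WciII (CTTTA, off=3): no sites
  AzqIV (AGTG, off=4): starts [10, 45, 51, 60] → cuts [14, 49, 55, 64]

Pooled cuts: [2, 4, 14, 19, 31, 49, 55, 64, 68]

Fragments:
  2→4: 2 bp
  4→14: 10 bp
  14→19: 5 bp
  19→31: 12 bp
  31→49: 18 bp
  49→55: 6 bp
  55→64: 9 bp
  64→68: 4 bp
  68→2 (wrap): 74-68+2 = 8 bp

[2,4,5,6,8,9,10,12,18]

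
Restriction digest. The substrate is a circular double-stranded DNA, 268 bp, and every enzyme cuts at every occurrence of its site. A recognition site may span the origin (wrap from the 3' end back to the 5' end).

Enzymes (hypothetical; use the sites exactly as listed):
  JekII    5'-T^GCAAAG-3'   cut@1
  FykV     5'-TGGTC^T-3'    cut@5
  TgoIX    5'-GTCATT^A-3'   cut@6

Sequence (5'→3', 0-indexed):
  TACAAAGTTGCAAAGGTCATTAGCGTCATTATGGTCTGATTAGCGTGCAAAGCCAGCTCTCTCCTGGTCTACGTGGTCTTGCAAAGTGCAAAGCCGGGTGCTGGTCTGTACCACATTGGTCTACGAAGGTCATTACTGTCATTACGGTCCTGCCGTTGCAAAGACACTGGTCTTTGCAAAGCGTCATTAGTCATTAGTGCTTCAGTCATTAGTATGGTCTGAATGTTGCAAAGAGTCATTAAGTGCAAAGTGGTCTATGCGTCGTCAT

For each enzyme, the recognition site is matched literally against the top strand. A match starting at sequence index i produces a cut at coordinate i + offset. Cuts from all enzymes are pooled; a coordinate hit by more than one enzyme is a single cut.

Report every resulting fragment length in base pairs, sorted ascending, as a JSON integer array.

[2,3,4,6,7,7,8,8,9,9,9,9,10,11,12,13,13,13,14,14,15,15,15,19,23]

Site scan:
  JekII TGCAAAG/1: at [8, 45, 79, 86, 156, 174, 226, 243] ⇒ [9, 46, 80, 87, 157, 175, 227, 244]
  FykV TGGTCT/5: at [31, 64, 73, 101, 116, 167, 214, 250] ⇒ [36, 69, 78, 106, 121, 172, 219, 255]
  TgoIX GTCATTA/6: at [15, 24, 128, 137, 182, 189, 204, 234, 263] ⇒ [1, 21, 30, 134, 143, 188, 195, 210, 240]

Pooled cuts: [1, 9, 21, 30, 36, 46, 69, 78, 80, 87, 106, 121, 134, 143, 157, 172, 175, 188, 195, 210, 219, 227, 240, 244, 255]

Fragments:
  1→9: 8 bp
  9→21: 12 bp
  21→30: 9 bp
  30→36: 6 bp
  36→46: 10 bp
  46→69: 23 bp
  69→78: 9 bp
  78→80: 2 bp
  80→87: 7 bp
  87→106: 19 bp
  106→121: 15 bp
  121→134: 13 bp
  134→143: 9 bp
  143→157: 14 bp
  157→172: 15 bp
  172→175: 3 bp
  175→188: 13 bp
  188→195: 7 bp
  195→210: 15 bp
  210→219: 9 bp
  219→227: 8 bp
  227→240: 13 bp
  240→244: 4 bp
  244→255: 11 bp
  255→1 (wrap): 268-255+1 = 14 bp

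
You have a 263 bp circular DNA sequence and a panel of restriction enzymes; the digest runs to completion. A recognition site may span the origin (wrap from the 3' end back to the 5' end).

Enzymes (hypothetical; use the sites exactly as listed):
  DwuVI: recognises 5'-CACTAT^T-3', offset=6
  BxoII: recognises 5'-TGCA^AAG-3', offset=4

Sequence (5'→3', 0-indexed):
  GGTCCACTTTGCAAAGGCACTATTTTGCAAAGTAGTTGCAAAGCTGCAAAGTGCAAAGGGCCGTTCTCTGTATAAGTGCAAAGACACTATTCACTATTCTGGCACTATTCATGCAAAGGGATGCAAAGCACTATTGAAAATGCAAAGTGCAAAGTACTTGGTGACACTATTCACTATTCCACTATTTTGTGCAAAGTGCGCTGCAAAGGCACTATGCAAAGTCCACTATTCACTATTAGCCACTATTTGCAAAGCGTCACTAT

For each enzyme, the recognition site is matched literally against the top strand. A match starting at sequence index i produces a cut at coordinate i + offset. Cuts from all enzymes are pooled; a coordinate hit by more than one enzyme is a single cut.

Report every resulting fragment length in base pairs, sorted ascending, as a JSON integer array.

[5,6,7,7,7,7,7,7,8,8,8,9,10,10,10,10,10,11,11,11,12,13,19,25,25]

Scan for sites:
  DwuVI CACTATT/6: at [17, 84, 91, 102, 128, 164, 171, 179, 223, 230, 240] ⇒ [23, 90, 97, 108, 134, 170, 177, 185, 229, 236, 246]
  BxoII TGCAAAG/4: at [9, 25, 36, 44, 51, 76, 111, 121, 140, 147, 189, 201, 214, 247] ⇒ [13, 29, 40, 48, 55, 80, 115, 125, 144, 151, 193, 205, 218, 251]

All cut coordinates (distinct, sorted): [13, 23, 29, 40, 48, 55, 80, 90, 97, 108, 115, 125, 134, 144, 151, 170, 177, 185, 193, 205, 218, 229, 236, 246, 251]

Fragments:
  13→23: 10 bp
  23→29: 6 bp
  29→40: 11 bp
  40→48: 8 bp
  48→55: 7 bp
  55→80: 25 bp
  80→90: 10 bp
  90→97: 7 bp
  97→108: 11 bp
  108→115: 7 bp
  115→125: 10 bp
  125→134: 9 bp
  134→144: 10 bp
  144→151: 7 bp
  151→170: 19 bp
  170→177: 7 bp
  177→185: 8 bp
  185→193: 8 bp
  193→205: 12 bp
  205→218: 13 bp
  218→229: 11 bp
  229→236: 7 bp
  236→246: 10 bp
  246→251: 5 bp
  251→13 (wrap): 263-251+13 = 25 bp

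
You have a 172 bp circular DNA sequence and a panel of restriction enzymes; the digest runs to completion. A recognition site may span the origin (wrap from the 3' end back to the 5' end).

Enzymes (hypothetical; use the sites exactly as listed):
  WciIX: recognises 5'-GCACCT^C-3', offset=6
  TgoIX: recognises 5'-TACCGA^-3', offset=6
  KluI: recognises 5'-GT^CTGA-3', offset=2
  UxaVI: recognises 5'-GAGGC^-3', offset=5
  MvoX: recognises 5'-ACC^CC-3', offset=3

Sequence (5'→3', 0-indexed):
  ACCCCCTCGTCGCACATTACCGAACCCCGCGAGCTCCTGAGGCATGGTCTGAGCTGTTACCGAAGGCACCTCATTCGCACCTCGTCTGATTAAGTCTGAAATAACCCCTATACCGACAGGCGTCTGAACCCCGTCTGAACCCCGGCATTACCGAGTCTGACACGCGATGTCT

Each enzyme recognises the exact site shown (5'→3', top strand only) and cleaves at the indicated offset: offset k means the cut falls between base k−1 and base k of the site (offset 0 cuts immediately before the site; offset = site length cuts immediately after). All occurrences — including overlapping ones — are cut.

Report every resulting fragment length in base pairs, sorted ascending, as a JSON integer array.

[2,3,3,4,5,7,7,7,8,10,10,11,11,13,15,17,19,20]

Site scan:
  WciIX GCACCTC/6: at [65, 76] ⇒ [71, 82]
  TgoIX TACCGA/6: at [17, 57, 110, 148] ⇒ [23, 63, 116, 154]
  KluI GTCTGA/2: at [46, 83, 93, 121, 132, 154] ⇒ [48, 85, 95, 123, 134, 156]
  UxaVI GAGGC/5: at [38] ⇒ [43]
  MvoX ACCCC/3: at [0, 23, 103, 127, 138] ⇒ [3, 26, 106, 130, 141]

All cut coordinates (distinct, sorted): [3, 23, 26, 43, 48, 63, 71, 82, 85, 95, 106, 116, 123, 130, 134, 141, 154, 156]

Fragments:
  3→23: 20 bp
  23→26: 3 bp
  26→43: 17 bp
  43→48: 5 bp
  48→63: 15 bp
  63→71: 8 bp
  71→82: 11 bp
  82→85: 3 bp
  85→95: 10 bp
  95→106: 11 bp
  106→116: 10 bp
  116→123: 7 bp
  123→130: 7 bp
  130→134: 4 bp
  134→141: 7 bp
  141→154: 13 bp
  154→156: 2 bp
  156→3 (wrap): 172-156+3 = 19 bp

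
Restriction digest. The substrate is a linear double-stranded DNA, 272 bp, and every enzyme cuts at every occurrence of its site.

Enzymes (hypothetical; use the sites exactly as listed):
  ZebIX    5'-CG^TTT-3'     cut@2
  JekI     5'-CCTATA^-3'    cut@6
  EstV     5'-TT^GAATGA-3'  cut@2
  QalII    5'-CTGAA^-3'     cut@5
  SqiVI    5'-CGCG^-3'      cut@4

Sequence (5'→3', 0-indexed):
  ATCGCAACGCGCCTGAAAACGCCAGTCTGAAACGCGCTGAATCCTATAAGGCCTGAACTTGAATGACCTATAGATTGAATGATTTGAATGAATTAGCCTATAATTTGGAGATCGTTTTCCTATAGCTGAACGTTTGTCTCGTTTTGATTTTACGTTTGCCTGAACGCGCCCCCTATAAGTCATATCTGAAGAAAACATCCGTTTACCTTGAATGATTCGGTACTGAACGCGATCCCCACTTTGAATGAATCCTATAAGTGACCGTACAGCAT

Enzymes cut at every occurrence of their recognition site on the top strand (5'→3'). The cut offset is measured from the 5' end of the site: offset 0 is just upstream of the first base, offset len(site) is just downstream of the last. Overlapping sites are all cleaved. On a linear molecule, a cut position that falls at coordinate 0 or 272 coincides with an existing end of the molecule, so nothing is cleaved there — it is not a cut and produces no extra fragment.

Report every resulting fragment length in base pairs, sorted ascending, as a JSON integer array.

[2,3,4,4,4,5,5,6,6,7,8,9,9,9,9,10,10,11,11,11,12,12,13,13,14,14,16,17,18]

Per-enzyme occurrences:
  ZebIX CGTTT/2: at [112, 130, 139, 152, 199] ⇒ [114, 132, 141, 154, 201]
  JekI CCTATA/6: at [42, 66, 96, 118, 171, 250] ⇒ [48, 72, 102, 124, 177, 256]
  EstV TTGAATGA/2: at [58, 74, 83, 207, 240] ⇒ [60, 76, 85, 209, 242]
  QalII CTGAA/5: at [12, 26, 36, 52, 125, 159, 185, 222] ⇒ [17, 31, 41, 57, 130, 164, 190, 227]
  SqiVI CGCG/4: at [7, 32, 164, 227] ⇒ [11, 36, 168, 231]

All cut coordinates (distinct, sorted): [11, 17, 31, 36, 41, 48, 57, 60, 72, 76, 85, 102, 114, 124, 130, 132, 141, 154, 164, 168, 177, 190, 201, 209, 227, 231, 242, 256]

Fragment lengths:
  [0,11): 11 bp
  [11,17): 6 bp
  [17,31): 14 bp
  [31,36): 5 bp
  [36,41): 5 bp
  [41,48): 7 bp
  [48,57): 9 bp
  [57,60): 3 bp
  [60,72): 12 bp
  [72,76): 4 bp
  [76,85): 9 bp
  [85,102): 17 bp
  [102,114): 12 bp
  [114,124): 10 bp
  [124,130): 6 bp
  [130,132): 2 bp
  [132,141): 9 bp
  [141,154): 13 bp
  [154,164): 10 bp
  [164,168): 4 bp
  [168,177): 9 bp
  [177,190): 13 bp
  [190,201): 11 bp
  [201,209): 8 bp
  [209,227): 18 bp
  [227,231): 4 bp
  [231,242): 11 bp
  [242,256): 14 bp
  [256,272): 16 bp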